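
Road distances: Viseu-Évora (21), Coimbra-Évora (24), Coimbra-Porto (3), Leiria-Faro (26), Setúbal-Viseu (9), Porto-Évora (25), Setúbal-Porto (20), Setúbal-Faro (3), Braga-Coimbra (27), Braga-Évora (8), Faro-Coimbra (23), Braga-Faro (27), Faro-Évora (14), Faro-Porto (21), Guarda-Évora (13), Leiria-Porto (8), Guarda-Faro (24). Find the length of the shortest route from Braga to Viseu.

A few of the Braga→Viseu routes:
Braga-Évora-Porto-Setúbal-Viseu: 8 + 25 + 20 + 9 = 62
Braga-Faro-Setúbal-Viseu: 27 + 3 + 9 = 39
Braga-Évora-Guarda-Faro-Setúbal-Viseu: 8 + 13 + 24 + 3 + 9 = 57
Braga-Évora-Faro-Setúbal-Viseu: 8 + 14 + 3 + 9 = 34
Braga-Coimbra-Porto-Setúbal-Viseu: 27 + 3 + 20 + 9 = 59
Braga-Évora-Viseu: 8 + 21 = 29
Best route has total 29.

29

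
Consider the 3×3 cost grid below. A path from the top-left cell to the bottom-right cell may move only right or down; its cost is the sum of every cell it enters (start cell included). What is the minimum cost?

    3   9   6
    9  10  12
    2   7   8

29

Path (0,0) (1,0) (2,0) (2,1) (2,2): 3 + 9 + 2 + 7 + 8 = 29.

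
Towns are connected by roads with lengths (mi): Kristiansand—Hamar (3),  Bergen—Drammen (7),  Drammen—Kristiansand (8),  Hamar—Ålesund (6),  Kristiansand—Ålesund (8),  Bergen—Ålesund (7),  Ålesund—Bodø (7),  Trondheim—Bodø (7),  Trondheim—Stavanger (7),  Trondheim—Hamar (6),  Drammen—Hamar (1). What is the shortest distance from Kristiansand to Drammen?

4

Some routes from Kristiansand to Drammen:
Kristiansand→Ålesund→Bergen→Drammen: 8 + 7 + 7 = 22
Kristiansand→Hamar→Drammen: 3 + 1 = 4
Kristiansand→Drammen: 8
Kristiansand→Ålesund→Hamar→Drammen: 8 + 6 + 1 = 15
Best route has total 4 mi.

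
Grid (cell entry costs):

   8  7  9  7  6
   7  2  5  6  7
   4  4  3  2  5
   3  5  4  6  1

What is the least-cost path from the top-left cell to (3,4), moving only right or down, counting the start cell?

Best path: r0c0 → r0c1 → r1c1 → r2c1 → r2c2 → r2c3 → r2c4 → r3c4
Cost: 8 + 7 + 2 + 4 + 3 + 2 + 5 + 1 = 32
(Top row then right column would cost 50.)

32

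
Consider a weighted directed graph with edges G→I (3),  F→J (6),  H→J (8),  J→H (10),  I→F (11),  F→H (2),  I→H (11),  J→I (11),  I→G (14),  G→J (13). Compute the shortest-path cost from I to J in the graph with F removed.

Paths from I to J avoiding F:
I-G-J: 14 + 13 = 27
I-H-J: 11 + 8 = 19
The minimum is 19.

19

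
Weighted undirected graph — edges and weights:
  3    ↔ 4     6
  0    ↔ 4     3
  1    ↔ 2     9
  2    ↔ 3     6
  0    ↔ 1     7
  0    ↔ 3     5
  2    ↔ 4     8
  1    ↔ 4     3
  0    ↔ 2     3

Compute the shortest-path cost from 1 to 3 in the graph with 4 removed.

12

Candidate routes:
1 -> 0 -> 2 -> 3: 7 + 3 + 6 = 16
1 -> 0 -> 3: 7 + 5 = 12
1 -> 2 -> 0 -> 3: 9 + 3 + 5 = 17
1 -> 2 -> 3: 9 + 6 = 15
Shortest: 12.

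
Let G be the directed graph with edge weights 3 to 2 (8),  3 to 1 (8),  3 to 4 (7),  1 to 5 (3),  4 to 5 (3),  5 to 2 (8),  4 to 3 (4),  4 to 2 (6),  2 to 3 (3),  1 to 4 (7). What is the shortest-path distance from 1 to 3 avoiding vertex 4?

14

Routes from 1 to 3 avoiding 4:
1 -> 5 -> 2 -> 3: 3 + 8 + 3 = 14
Best route has total 14.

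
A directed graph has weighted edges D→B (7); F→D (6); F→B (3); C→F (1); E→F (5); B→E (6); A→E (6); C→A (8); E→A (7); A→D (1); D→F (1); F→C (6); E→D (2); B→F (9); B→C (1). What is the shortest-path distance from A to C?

Checking several routes:
A → D → F → B → C: 1 + 1 + 3 + 1 = 6
A → D → F → C: 1 + 1 + 6 = 8
A → E → D → F → C: 6 + 2 + 1 + 6 = 15
A → E → D → F → B → C: 6 + 2 + 1 + 3 + 1 = 13
A → D → B → C: 1 + 7 + 1 = 9
A → E → F → B → C: 6 + 5 + 3 + 1 = 15
The minimum is 6.

6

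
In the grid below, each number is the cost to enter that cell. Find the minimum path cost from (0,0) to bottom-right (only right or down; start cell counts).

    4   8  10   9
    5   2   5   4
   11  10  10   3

Path (0,0) → (1,0) → (1,1) → (1,2) → (1,3) → (2,3): 4 + 5 + 2 + 5 + 4 + 3 = 23.
(Top row then right column would cost 38.)

23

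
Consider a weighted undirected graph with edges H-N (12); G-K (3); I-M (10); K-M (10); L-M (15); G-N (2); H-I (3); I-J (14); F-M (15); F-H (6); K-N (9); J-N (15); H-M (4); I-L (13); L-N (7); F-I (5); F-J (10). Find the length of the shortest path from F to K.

20

Comparing a few candidate routes:
F → M → K: 15 + 10 = 25
F → H → M → K: 6 + 4 + 10 = 20
F → I → H → M → K: 5 + 3 + 4 + 10 = 22
F → H → N → G → K: 6 + 12 + 2 + 3 = 23
The minimum is 20.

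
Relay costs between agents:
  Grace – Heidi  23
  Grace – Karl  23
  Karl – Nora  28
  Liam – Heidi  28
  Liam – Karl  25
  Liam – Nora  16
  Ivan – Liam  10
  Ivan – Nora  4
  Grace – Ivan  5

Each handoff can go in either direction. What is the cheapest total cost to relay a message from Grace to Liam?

15

Checking several routes:
Grace→Ivan→Nora→Liam: 5 + 4 + 16 = 25
Grace→Ivan→Liam: 5 + 10 = 15
Grace→Karl→Liam: 23 + 25 = 48
Best route has total 15.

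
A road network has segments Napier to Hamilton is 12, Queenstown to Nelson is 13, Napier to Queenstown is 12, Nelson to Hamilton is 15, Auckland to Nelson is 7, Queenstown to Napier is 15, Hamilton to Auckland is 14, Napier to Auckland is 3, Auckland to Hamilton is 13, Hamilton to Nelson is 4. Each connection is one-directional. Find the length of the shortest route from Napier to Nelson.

Paths from Napier to Nelson:
Napier-Hamilton-Auckland-Nelson: 12 + 14 + 7 = 33
Napier-Queenstown-Nelson: 12 + 13 = 25
Napier-Auckland-Hamilton-Nelson: 3 + 13 + 4 = 20
Napier-Auckland-Nelson: 3 + 7 = 10
Napier-Hamilton-Nelson: 12 + 4 = 16
Shortest: 10.

10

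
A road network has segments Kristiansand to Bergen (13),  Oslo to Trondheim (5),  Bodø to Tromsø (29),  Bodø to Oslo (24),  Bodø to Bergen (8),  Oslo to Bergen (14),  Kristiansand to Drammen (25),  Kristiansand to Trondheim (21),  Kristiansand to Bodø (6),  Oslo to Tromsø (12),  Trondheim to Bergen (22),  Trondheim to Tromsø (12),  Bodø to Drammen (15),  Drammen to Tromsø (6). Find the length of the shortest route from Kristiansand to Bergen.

13

Checking several routes:
Kristiansand-Drammen-Bodø-Bergen: 25 + 15 + 8 = 48
Kristiansand-Bergen: 13
Kristiansand-Trondheim-Oslo-Bergen: 21 + 5 + 14 = 40
Kristiansand-Bodø-Bergen: 6 + 8 = 14
Kristiansand-Bodø-Oslo-Bergen: 6 + 24 + 14 = 44
Kristiansand-Trondheim-Bergen: 21 + 22 = 43
The minimum is 13 km.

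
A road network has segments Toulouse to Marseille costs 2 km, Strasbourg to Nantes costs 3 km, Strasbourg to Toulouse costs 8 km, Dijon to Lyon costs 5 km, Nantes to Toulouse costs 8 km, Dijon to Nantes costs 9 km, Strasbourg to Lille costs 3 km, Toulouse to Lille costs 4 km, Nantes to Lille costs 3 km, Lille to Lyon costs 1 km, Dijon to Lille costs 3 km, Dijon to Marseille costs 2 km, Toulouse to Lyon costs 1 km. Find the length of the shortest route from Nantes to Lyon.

Some routes from Nantes to Lyon:
Nantes→Lille→Toulouse→Lyon: 3 + 4 + 1 = 8
Nantes→Toulouse→Lyon: 8 + 1 = 9
Nantes→Strasbourg→Lille→Toulouse→Lyon: 3 + 3 + 4 + 1 = 11
Nantes→Strasbourg→Lille→Lyon: 3 + 3 + 1 = 7
Nantes→Lille→Lyon: 3 + 1 = 4
The minimum is 4 km.

4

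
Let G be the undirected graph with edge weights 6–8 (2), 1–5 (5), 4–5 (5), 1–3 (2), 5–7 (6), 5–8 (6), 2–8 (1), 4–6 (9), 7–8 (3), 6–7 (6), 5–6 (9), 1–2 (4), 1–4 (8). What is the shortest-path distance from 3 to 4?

Checking several routes:
3-1-5-4: 2 + 5 + 5 = 12
3-1-2-8-6-5-4: 2 + 4 + 1 + 2 + 9 + 5 = 23
3-1-2-8-6-4: 2 + 4 + 1 + 2 + 9 = 18
3-1-2-8-7-5-4: 2 + 4 + 1 + 3 + 6 + 5 = 21
3-1-2-8-5-4: 2 + 4 + 1 + 6 + 5 = 18
3-1-4: 2 + 8 = 10
The minimum is 10.

10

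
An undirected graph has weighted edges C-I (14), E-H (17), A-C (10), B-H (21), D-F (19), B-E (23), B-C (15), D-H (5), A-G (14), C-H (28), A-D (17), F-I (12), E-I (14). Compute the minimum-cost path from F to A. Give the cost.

A few of the F→A routes:
F→I→E→H→D→A: 12 + 14 + 17 + 5 + 17 = 65
F→D→A: 19 + 17 = 36
F→D→H→C→A: 19 + 5 + 28 + 10 = 62
F→I→C→A: 12 + 14 + 10 = 36
Shortest: 36.

36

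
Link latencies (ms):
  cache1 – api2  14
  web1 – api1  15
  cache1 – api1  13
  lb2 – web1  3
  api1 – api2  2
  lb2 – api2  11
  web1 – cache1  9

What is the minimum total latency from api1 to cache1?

13

Checking several routes:
api1 → web1 → cache1: 15 + 9 = 24
api1 → api2 → cache1: 2 + 14 = 16
api1 → api2 → lb2 → web1 → cache1: 2 + 11 + 3 + 9 = 25
api1 → cache1: 13
The minimum is 13 ms.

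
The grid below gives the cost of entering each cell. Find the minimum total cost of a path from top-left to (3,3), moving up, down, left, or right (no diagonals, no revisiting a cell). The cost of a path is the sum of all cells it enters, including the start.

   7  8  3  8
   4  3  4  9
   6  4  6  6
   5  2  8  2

Cheapest: (0,0) (1,0) (1,1) (2,1) (3,1) (3,2) (3,3)
  7 + 4 + 3 + 4 + 2 + 8 + 2 = 30

30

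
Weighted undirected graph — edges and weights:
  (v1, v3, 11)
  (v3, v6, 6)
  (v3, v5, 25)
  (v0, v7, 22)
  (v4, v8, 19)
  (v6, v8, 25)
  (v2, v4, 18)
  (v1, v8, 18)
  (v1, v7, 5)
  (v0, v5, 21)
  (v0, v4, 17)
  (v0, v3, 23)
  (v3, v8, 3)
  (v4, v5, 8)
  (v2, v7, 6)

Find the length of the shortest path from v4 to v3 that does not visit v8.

Some routes from v4 to v3 avoiding v8:
v4-v2-v7-v1-v3: 18 + 6 + 5 + 11 = 40
v4-v5-v0-v3: 8 + 21 + 23 = 52
v4-v5-v3: 8 + 25 = 33
v4-v0-v3: 17 + 23 = 40
Best route has total 33.

33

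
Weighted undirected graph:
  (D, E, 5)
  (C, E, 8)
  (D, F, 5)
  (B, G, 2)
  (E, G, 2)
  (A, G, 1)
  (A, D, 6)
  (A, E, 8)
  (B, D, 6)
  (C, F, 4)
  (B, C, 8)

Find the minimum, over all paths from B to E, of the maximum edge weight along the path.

2

Comparing a few candidate routes:
B - D - A - G - E: max(6, 6, 1, 2) = 6
B - G - E: max(2, 2) = 2
B - D - E: max(6, 5) = 6
Smallest bottleneck: 2.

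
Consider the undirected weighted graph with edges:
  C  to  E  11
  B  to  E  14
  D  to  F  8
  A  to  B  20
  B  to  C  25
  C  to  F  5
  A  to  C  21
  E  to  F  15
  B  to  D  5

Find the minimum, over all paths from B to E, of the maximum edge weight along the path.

11

Some routes from B to E:
B -> D -> F -> E: max(5, 8, 15) = 15
B -> E: max(14) = 14
B -> D -> F -> C -> E: max(5, 8, 5, 11) = 11
B -> A -> C -> F -> E: max(20, 21, 5, 15) = 21
The minimum achievable maximum is 11.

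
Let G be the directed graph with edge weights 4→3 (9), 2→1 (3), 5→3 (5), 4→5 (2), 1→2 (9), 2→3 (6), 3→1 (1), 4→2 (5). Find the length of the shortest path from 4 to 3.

Candidate routes:
4-2-3: 5 + 6 = 11
4-5-3: 2 + 5 = 7
4-3: 9
Best route has total 7.

7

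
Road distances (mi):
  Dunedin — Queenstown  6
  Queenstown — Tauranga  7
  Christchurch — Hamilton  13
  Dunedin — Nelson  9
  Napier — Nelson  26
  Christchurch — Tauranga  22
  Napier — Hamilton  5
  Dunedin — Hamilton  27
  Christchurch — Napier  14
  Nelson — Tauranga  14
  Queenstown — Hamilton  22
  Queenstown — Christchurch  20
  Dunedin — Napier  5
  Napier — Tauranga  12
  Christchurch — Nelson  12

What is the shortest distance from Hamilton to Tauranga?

Checking several routes:
Hamilton -> Christchurch -> Tauranga: 13 + 22 = 35
Hamilton -> Napier -> Dunedin -> Queenstown -> Tauranga: 5 + 5 + 6 + 7 = 23
Hamilton -> Queenstown -> Tauranga: 22 + 7 = 29
Hamilton -> Napier -> Tauranga: 5 + 12 = 17
Hamilton -> Napier -> Dunedin -> Nelson -> Tauranga: 5 + 5 + 9 + 14 = 33
The minimum is 17 mi.

17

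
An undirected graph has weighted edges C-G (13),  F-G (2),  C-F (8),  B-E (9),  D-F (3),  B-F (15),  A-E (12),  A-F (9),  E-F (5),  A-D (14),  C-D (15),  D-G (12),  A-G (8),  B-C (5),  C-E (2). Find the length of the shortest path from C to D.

Some routes from C to D:
C - D: 15
C - E - F - G - D: 2 + 5 + 2 + 12 = 21
C - E - F - D: 2 + 5 + 3 = 10
C - G - F - D: 13 + 2 + 3 = 18
C - F - D: 8 + 3 = 11
Best route has total 10.

10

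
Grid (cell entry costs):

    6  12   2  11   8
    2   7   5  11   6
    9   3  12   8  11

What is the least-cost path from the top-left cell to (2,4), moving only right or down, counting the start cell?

Cheapest: r0c0 → r1c0 → r1c1 → r1c2 → r1c3 → r1c4 → r2c4
  6 + 2 + 7 + 5 + 11 + 6 + 11 = 48
For comparison, the top-then-right route costs 56.

48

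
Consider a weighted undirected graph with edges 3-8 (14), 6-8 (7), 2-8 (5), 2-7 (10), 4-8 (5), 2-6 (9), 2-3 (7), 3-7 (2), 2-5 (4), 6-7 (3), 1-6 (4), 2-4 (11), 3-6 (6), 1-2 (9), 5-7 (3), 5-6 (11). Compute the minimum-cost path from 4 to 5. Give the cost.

14

Comparing a few candidate routes:
4 - 8 - 2 - 5: 5 + 5 + 4 = 14
4 - 8 - 2 - 3 - 7 - 5: 5 + 5 + 7 + 2 + 3 = 22
4 - 2 - 5: 11 + 4 = 15
4 - 8 - 6 - 7 - 5: 5 + 7 + 3 + 3 = 18
4 - 8 - 6 - 3 - 7 - 5: 5 + 7 + 6 + 2 + 3 = 23
The minimum is 14.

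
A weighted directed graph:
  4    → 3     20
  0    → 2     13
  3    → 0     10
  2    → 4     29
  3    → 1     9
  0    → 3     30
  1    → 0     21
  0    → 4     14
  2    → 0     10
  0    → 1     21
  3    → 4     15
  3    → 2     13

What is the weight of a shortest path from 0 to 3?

Routes from 0 to 3:
0 -> 2 -> 4 -> 3: 13 + 29 + 20 = 62
0 -> 3: 30
0 -> 4 -> 3: 14 + 20 = 34
Shortest: 30.

30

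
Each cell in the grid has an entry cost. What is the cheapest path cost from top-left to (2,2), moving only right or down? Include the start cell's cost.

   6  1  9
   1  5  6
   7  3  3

18

Best path: (0,0) → (0,1) → (1,1) → (2,1) → (2,2)
Cost: 6 + 1 + 5 + 3 + 3 = 18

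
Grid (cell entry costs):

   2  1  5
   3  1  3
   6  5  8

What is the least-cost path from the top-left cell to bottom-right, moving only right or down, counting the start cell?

Take r0c0 → r0c1 → r1c1 → r1c2 → r2c2 for a total of 2 + 1 + 1 + 3 + 8 = 15.
(Top row then right column would cost 19.)

15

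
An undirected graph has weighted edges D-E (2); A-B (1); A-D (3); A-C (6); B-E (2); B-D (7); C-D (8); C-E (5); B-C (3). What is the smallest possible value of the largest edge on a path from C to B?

3

Some routes from C to B:
C→E→B: max(5, 2) = 5
C→B: max(3) = 3
C→E→D→A→B: max(5, 2, 3, 1) = 5
Smallest bottleneck: 3.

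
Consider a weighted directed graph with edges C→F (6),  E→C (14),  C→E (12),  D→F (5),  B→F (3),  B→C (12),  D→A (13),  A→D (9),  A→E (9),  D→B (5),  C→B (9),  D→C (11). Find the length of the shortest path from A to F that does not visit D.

Candidate routes:
A -> E -> C -> B -> F: 9 + 14 + 9 + 3 = 35
A -> E -> C -> F: 9 + 14 + 6 = 29
Shortest: 29.

29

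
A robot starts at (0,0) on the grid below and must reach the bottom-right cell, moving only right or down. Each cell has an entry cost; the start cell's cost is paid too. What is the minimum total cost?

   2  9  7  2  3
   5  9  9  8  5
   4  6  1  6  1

25

Cheapest: r0c0 -> r1c0 -> r2c0 -> r2c1 -> r2c2 -> r2c3 -> r2c4
  2 + 5 + 4 + 6 + 1 + 6 + 1 = 25
For comparison, the top-then-right route costs 29.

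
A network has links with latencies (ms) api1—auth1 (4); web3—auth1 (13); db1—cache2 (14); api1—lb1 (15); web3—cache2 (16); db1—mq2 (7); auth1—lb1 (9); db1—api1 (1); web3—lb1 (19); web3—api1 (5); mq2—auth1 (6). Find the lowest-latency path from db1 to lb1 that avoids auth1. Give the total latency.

Routes from db1 to lb1 avoiding auth1:
db1-cache2-web3-lb1: 14 + 16 + 19 = 49
db1-api1-web3-lb1: 1 + 5 + 19 = 25
db1-cache2-web3-api1-lb1: 14 + 16 + 5 + 15 = 50
db1-api1-lb1: 1 + 15 = 16
Best route has total 16 ms.

16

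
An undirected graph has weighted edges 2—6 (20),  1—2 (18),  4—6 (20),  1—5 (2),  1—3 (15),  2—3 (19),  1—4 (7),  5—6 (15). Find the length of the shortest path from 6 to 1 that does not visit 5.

Candidate routes:
6 -> 2 -> 3 -> 1: 20 + 19 + 15 = 54
6 -> 4 -> 1: 20 + 7 = 27
6 -> 2 -> 1: 20 + 18 = 38
Shortest: 27.

27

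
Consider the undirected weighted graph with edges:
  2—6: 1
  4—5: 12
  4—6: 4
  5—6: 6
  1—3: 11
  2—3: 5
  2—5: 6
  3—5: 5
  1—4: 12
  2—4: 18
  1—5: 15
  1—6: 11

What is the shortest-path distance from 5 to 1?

Comparing a few candidate routes:
5 -> 2 -> 3 -> 1: 6 + 5 + 11 = 22
5 -> 1: 15
5 -> 2 -> 6 -> 1: 6 + 1 + 11 = 18
5 -> 6 -> 1: 6 + 11 = 17
5 -> 3 -> 1: 5 + 11 = 16
5 -> 6 -> 4 -> 1: 6 + 4 + 12 = 22
Shortest: 15.

15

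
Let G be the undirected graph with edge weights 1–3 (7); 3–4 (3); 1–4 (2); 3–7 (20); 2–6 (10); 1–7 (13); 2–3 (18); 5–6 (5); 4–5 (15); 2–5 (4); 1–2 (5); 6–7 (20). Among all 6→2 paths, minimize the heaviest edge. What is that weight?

Some routes from 6 to 2:
6 → 5 → 2: max(5, 4) = 5
6 → 2: max(10) = 10
6 → 5 → 4 → 1 → 2: max(5, 15, 2, 5) = 15
6 → 5 → 4 → 3 → 2: max(5, 15, 3, 18) = 18
6 → 5 → 4 → 3 → 1 → 2: max(5, 15, 3, 7, 5) = 15
6 → 5 → 4 → 1 → 3 → 2: max(5, 15, 2, 7, 18) = 18
Smallest bottleneck: 5.

5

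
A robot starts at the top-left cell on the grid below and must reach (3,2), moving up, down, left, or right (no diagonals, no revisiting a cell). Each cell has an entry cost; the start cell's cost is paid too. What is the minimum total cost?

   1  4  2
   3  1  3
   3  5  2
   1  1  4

13

Take [0,0] -> [1,0] -> [2,0] -> [3,0] -> [3,1] -> [3,2] for a total of 1 + 3 + 3 + 1 + 1 + 4 = 13.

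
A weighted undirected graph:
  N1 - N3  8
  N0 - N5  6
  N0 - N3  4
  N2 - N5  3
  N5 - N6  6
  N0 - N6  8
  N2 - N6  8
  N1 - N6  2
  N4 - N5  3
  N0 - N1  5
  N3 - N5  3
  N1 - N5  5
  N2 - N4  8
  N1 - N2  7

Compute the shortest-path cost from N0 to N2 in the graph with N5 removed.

Candidate routes:
N0 → N3 → N1 → N2: 4 + 8 + 7 = 19
N0 → N6 → N1 → N2: 8 + 2 + 7 = 17
N0 → N3 → N1 → N6 → N2: 4 + 8 + 2 + 8 = 22
N0 → N6 → N2: 8 + 8 = 16
N0 → N1 → N6 → N2: 5 + 2 + 8 = 15
N0 → N1 → N2: 5 + 7 = 12
Shortest: 12.

12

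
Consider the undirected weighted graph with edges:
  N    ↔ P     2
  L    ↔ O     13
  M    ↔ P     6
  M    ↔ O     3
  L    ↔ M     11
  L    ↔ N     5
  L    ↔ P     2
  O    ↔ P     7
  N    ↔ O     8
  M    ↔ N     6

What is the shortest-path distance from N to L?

4

Some routes from N to L:
N-L: 5
N-M-P-L: 6 + 6 + 2 = 14
N-M-L: 6 + 11 = 17
N-P-L: 2 + 2 = 4
N-O-P-L: 8 + 7 + 2 = 17
Shortest: 4.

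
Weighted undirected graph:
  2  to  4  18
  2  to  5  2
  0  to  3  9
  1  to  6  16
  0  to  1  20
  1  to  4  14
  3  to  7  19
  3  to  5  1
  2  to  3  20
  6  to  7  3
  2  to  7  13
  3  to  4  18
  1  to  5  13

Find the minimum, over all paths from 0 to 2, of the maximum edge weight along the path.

Checking several routes:
0 - 3 - 5 - 2: max(9, 1, 2) = 9
0 - 3 - 4 - 1 - 6 - 7 - 2: max(9, 18, 14, 16, 3, 13) = 18
0 - 3 - 5 - 1 - 6 - 7 - 2: max(9, 1, 13, 16, 3, 13) = 16
Smallest bottleneck: 9.

9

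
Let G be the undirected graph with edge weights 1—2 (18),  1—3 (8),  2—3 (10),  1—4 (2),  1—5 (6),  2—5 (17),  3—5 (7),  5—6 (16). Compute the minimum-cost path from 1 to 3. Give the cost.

8

A few of the 1→3 routes:
1-5-3: 6 + 7 = 13
1-5-2-3: 6 + 17 + 10 = 33
1-3: 8
1-2-3: 18 + 10 = 28
Best route has total 8.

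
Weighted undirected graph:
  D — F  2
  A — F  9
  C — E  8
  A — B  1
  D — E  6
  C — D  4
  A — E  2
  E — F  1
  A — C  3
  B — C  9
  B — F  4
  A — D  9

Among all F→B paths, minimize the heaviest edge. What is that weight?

2

A few of the F→B routes:
F→B: max(4) = 4
F→D→C→A→B: max(2, 4, 3, 1) = 4
F→E→A→B: max(1, 2, 1) = 2
Smallest bottleneck: 2.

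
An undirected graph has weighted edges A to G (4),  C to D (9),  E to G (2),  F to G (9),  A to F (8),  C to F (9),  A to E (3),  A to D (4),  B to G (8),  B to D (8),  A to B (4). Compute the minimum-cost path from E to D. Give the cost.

7

Some routes from E to D:
E→A→B→D: 3 + 4 + 8 = 15
E→A→D: 3 + 4 = 7
E→G→B→A→D: 2 + 8 + 4 + 4 = 18
E→G→A→D: 2 + 4 + 4 = 10
E→G→B→D: 2 + 8 + 8 = 18
Best route has total 7.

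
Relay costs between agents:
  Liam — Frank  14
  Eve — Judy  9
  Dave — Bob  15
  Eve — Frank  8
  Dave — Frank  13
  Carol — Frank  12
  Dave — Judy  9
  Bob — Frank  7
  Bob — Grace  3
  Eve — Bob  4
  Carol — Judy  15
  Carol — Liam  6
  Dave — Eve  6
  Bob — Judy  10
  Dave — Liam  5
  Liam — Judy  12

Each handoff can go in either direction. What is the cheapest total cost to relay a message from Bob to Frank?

Checking several routes:
Bob -> Frank: 7
Bob -> Eve -> Frank: 4 + 8 = 12
Bob -> Eve -> Dave -> Frank: 4 + 6 + 13 = 23
Shortest: 7.

7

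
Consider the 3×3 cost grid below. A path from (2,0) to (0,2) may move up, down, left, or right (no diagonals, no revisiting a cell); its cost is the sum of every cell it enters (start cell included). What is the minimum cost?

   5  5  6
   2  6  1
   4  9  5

One optimal route is [2,0]→[1,0]→[1,1]→[1,2]→[0,2].
Its cost is 4 + 2 + 6 + 1 + 6 = 19.

19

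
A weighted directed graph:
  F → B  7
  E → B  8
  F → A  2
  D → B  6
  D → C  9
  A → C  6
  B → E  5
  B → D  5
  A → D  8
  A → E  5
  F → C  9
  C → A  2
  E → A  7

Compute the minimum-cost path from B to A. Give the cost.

Routes from B to A:
B-D-C-A: 5 + 9 + 2 = 16
B-E-A: 5 + 7 = 12
The minimum is 12.

12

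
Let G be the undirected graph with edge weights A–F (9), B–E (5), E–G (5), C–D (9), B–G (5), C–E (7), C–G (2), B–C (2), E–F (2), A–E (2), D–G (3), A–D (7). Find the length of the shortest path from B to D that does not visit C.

Some routes from B to D avoiding C:
B -> E -> F -> A -> D: 5 + 2 + 9 + 7 = 23
B -> E -> G -> D: 5 + 5 + 3 = 13
B -> G -> D: 5 + 3 = 8
B -> E -> A -> D: 5 + 2 + 7 = 14
B -> G -> E -> A -> D: 5 + 5 + 2 + 7 = 19
Best route has total 8.

8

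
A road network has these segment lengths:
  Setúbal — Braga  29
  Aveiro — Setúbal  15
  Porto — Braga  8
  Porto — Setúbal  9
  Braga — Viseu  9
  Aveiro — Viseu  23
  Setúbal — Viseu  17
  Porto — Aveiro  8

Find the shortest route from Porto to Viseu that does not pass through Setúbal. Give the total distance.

Paths from Porto to Viseu avoiding Setúbal:
Porto -> Aveiro -> Viseu: 8 + 23 = 31
Porto -> Braga -> Viseu: 8 + 9 = 17
Best route has total 17.

17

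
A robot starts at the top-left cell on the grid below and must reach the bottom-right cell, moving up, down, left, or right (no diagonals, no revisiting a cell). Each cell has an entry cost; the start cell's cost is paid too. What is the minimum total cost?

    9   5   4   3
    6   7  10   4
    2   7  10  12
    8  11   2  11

47

One optimal route is (0,0)→(1,0)→(2,0)→(2,1)→(2,2)→(3,2)→(3,3).
Its cost is 9 + 6 + 2 + 7 + 10 + 2 + 11 = 47.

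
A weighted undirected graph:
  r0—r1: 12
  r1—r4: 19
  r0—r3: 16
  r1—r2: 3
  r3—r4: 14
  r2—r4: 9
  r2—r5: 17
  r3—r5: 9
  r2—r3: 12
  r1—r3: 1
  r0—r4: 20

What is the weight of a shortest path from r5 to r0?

22

Some routes from r5 to r0:
r5→r2→r1→r0: 17 + 3 + 12 = 32
r5→r3→r0: 9 + 16 = 25
r5→r3→r1→r0: 9 + 1 + 12 = 22
r5→r3→r2→r1→r0: 9 + 12 + 3 + 12 = 36
Shortest: 22.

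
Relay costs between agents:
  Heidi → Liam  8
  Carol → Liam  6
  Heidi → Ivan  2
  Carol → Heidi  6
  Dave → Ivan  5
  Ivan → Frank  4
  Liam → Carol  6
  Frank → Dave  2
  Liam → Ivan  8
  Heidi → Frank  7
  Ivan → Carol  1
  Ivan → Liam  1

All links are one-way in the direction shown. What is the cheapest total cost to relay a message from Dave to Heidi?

12

Paths from Dave to Heidi:
Dave-Ivan-Liam-Carol-Heidi: 5 + 1 + 6 + 6 = 18
Dave-Ivan-Carol-Heidi: 5 + 1 + 6 = 12
The minimum is 12.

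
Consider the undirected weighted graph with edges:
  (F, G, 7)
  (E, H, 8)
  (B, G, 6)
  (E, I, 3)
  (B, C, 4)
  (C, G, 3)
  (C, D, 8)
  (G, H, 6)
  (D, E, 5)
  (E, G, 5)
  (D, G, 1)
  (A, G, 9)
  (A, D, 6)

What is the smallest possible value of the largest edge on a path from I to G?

5

Some routes from I to G:
I - E - D - C - G: max(3, 5, 8, 3) = 8
I - E - D - G: max(3, 5, 1) = 5
I - E - D - C - B - G: max(3, 5, 8, 4, 6) = 8
I - E - G: max(3, 5) = 5
Best route has worst link 5.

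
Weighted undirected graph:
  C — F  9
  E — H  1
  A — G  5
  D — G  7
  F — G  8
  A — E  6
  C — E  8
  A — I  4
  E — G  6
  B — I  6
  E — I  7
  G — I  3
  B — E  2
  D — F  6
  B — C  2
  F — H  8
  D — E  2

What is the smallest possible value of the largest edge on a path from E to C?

2

A few of the E→C routes:
E-B-C: max(2, 2) = 2
E-A-G-I-B-C: max(6, 5, 3, 6, 2) = 6
E-D-G-I-B-C: max(2, 7, 3, 6, 2) = 7
E-G-I-B-C: max(6, 3, 6, 2) = 6
E-G-A-I-B-C: max(6, 5, 4, 6, 2) = 6
E-A-I-B-C: max(6, 4, 6, 2) = 6
Smallest bottleneck: 2.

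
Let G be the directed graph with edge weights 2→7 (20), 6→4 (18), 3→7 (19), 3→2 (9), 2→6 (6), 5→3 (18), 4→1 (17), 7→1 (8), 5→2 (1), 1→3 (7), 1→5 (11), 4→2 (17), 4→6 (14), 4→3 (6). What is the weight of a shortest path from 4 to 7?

25

Some routes from 4 to 7:
4-1-3-2-7: 17 + 7 + 9 + 20 = 53
4-1-5-2-7: 17 + 11 + 1 + 20 = 49
4-2-7: 17 + 20 = 37
4-1-3-7: 17 + 7 + 19 = 43
4-3-7: 6 + 19 = 25
4-3-2-7: 6 + 9 + 20 = 35
Shortest: 25.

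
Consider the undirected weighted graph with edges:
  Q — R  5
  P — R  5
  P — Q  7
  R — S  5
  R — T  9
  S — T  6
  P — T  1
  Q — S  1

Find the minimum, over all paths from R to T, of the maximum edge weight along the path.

A few of the R→T routes:
R → P → Q → S → T: max(5, 7, 1, 6) = 7
R → P → T: max(5, 1) = 5
R → S → Q → P → T: max(5, 1, 7, 1) = 7
R → S → T: max(5, 6) = 6
R → Q → S → T: max(5, 1, 6) = 6
Best route has worst link 5.

5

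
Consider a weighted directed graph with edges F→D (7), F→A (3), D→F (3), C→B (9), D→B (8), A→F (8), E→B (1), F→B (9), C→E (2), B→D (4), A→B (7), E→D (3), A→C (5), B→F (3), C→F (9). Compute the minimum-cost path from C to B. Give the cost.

3

A few of the C→B routes:
C - E - B: 2 + 1 = 3
C - F - B: 9 + 9 = 18
C - E - D - B: 2 + 3 + 8 = 13
C - B: 9
C - E - D - F - B: 2 + 3 + 3 + 9 = 17
C - E - D - F - A - B: 2 + 3 + 3 + 3 + 7 = 18
Best route has total 3.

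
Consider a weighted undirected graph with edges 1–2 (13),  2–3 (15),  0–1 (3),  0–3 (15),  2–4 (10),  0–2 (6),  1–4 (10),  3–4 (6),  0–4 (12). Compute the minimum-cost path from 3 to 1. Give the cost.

Comparing a few candidate routes:
3 → 2 → 0 → 1: 15 + 6 + 3 = 24
3 → 4 → 0 → 1: 6 + 12 + 3 = 21
3 → 2 → 1: 15 + 13 = 28
3 → 0 → 1: 15 + 3 = 18
3 → 4 → 2 → 0 → 1: 6 + 10 + 6 + 3 = 25
3 → 4 → 1: 6 + 10 = 16
Best route has total 16.

16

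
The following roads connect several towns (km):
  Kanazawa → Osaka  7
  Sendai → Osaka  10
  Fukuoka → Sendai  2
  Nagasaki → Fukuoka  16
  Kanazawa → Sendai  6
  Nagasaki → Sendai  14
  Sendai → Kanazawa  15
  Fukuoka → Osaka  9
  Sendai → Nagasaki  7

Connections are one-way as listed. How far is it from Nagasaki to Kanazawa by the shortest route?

29

Routes from Nagasaki to Kanazawa:
Nagasaki→Fukuoka→Sendai→Kanazawa: 16 + 2 + 15 = 33
Nagasaki→Sendai→Kanazawa: 14 + 15 = 29
Shortest: 29 km.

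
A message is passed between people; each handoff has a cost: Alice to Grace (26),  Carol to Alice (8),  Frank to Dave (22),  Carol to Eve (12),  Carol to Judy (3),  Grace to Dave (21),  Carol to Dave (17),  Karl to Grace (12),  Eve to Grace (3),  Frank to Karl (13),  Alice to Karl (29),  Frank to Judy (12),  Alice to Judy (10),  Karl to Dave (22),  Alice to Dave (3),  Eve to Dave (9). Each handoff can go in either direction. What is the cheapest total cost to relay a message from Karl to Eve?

Some routes from Karl to Eve:
Karl-Grace-Dave-Eve: 12 + 21 + 9 = 42
Karl-Dave-Eve: 22 + 9 = 31
Karl-Alice-Dave-Eve: 29 + 3 + 9 = 41
Karl-Frank-Judy-Carol-Eve: 13 + 12 + 3 + 12 = 40
Karl-Grace-Eve: 12 + 3 = 15
Best route has total 15.

15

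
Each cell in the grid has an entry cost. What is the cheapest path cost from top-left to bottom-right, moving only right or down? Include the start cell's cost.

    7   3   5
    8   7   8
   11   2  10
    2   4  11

Take (0,0) -> (0,1) -> (1,1) -> (2,1) -> (3,1) -> (3,2) for a total of 7 + 3 + 7 + 2 + 4 + 11 = 34.

34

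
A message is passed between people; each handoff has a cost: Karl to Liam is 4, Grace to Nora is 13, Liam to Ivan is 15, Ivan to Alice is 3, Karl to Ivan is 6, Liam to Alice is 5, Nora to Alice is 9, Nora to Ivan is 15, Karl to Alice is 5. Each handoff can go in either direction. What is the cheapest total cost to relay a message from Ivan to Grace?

Some routes from Ivan to Grace:
Ivan → Karl → Alice → Nora → Grace: 6 + 5 + 9 + 13 = 33
Ivan → Nora → Grace: 15 + 13 = 28
Ivan → Alice → Nora → Grace: 3 + 9 + 13 = 25
Ivan → Karl → Liam → Alice → Nora → Grace: 6 + 4 + 5 + 9 + 13 = 37
Shortest: 25.

25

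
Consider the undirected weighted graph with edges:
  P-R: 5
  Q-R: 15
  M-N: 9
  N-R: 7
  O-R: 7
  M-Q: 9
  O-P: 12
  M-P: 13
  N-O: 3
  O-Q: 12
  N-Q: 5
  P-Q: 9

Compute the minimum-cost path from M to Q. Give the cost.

A few of the M→Q routes:
M → P → Q: 13 + 9 = 22
M → N → Q: 9 + 5 = 14
M → Q: 9
Shortest: 9.

9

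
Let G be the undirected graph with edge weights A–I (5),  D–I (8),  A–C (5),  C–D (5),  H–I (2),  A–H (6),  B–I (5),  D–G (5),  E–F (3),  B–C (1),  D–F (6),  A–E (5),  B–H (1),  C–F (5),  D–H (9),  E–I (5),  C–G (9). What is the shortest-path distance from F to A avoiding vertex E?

Comparing a few candidate routes:
F -> C -> B -> H -> I -> A: 5 + 1 + 1 + 2 + 5 = 14
F -> C -> B -> H -> A: 5 + 1 + 1 + 6 = 13
F -> C -> B -> I -> A: 5 + 1 + 5 + 5 = 16
F -> C -> A: 5 + 5 = 10
F -> D -> C -> A: 6 + 5 + 5 = 16
The minimum is 10.

10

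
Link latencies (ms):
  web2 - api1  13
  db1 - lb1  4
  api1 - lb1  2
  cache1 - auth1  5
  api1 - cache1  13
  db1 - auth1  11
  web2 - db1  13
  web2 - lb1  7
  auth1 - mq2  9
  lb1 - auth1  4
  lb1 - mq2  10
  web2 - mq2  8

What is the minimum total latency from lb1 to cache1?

9

Some routes from lb1 to cache1:
lb1 -> db1 -> auth1 -> cache1: 4 + 11 + 5 = 20
lb1 -> api1 -> cache1: 2 + 13 = 15
lb1 -> auth1 -> cache1: 4 + 5 = 9
The minimum is 9 ms.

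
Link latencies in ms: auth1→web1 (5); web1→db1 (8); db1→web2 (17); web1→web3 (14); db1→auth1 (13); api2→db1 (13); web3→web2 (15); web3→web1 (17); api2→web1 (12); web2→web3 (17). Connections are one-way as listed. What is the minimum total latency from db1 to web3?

Candidate routes:
db1 - auth1 - web1 - web3: 13 + 5 + 14 = 32
db1 - web2 - web3: 17 + 17 = 34
Best route has total 32 ms.

32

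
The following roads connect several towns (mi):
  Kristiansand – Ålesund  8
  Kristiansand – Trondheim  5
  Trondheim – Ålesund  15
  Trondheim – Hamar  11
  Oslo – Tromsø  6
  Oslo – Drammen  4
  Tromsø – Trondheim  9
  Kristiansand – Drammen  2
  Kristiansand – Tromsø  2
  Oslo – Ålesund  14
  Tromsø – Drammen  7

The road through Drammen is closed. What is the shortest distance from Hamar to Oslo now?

Comparing a few candidate routes:
Hamar -> Trondheim -> Kristiansand -> Ålesund -> Oslo: 11 + 5 + 8 + 14 = 38
Hamar -> Trondheim -> Kristiansand -> Tromsø -> Oslo: 11 + 5 + 2 + 6 = 24
Hamar -> Trondheim -> Tromsø -> Oslo: 11 + 9 + 6 = 26
The minimum is 24 mi.

24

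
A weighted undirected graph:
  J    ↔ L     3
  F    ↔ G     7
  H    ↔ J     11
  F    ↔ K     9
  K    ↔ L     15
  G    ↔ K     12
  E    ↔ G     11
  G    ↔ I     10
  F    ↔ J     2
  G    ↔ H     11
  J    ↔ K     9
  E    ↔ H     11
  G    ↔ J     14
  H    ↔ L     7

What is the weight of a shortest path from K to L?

A few of the K→L routes:
K → J → H → L: 9 + 11 + 7 = 27
K → F → J → L: 9 + 2 + 3 = 14
K → G → F → J → L: 12 + 7 + 2 + 3 = 24
K → J → L: 9 + 3 = 12
K → L: 15
Shortest: 12.

12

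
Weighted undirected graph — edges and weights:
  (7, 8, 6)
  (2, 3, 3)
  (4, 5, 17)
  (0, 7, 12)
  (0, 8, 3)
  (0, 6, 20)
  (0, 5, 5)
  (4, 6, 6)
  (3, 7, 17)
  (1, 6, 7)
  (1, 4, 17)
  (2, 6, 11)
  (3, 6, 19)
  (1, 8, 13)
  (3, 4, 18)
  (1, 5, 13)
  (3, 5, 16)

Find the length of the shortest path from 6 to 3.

A few of the 6→3 routes:
6→2→3: 11 + 3 = 14
6→3: 19
6→1→5→3: 7 + 13 + 16 = 36
6→4→3: 6 + 18 = 24
Shortest: 14.

14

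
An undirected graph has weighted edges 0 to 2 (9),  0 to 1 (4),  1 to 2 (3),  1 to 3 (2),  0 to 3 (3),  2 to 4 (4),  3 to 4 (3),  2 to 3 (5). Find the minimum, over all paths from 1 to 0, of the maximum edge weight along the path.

A few of the 1→0 routes:
1→0: max(4) = 4
1→3→0: max(2, 3) = 3
1→3→2→0: max(2, 5, 9) = 9
1→3→4→2→0: max(2, 3, 4, 9) = 9
1→2→3→0: max(3, 5, 3) = 5
1→2→4→3→0: max(3, 4, 3, 3) = 4
Smallest bottleneck: 3.

3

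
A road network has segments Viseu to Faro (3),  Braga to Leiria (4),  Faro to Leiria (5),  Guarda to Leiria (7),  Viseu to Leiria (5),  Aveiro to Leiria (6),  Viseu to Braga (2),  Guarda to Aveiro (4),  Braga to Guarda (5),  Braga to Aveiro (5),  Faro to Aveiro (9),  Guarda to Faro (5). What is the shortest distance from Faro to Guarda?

A few of the Faro→Guarda routes:
Faro → Guarda: 5
Faro → Leiria → Guarda: 5 + 7 = 12
Faro → Aveiro → Guarda: 9 + 4 = 13
Faro → Viseu → Braga → Guarda: 3 + 2 + 5 = 10
Faro → Leiria → Braga → Guarda: 5 + 4 + 5 = 14
Best route has total 5 km.

5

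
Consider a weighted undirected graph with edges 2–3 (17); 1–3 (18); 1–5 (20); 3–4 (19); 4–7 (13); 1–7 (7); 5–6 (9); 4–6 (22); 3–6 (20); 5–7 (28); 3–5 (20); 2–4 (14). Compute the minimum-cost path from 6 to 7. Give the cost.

35

A few of the 6→7 routes:
6→4→7: 22 + 13 = 35
6→5→7: 9 + 28 = 37
6→3→1→7: 20 + 18 + 7 = 45
6→5→1→7: 9 + 20 + 7 = 36
6→3→4→7: 20 + 19 + 13 = 52
Shortest: 35.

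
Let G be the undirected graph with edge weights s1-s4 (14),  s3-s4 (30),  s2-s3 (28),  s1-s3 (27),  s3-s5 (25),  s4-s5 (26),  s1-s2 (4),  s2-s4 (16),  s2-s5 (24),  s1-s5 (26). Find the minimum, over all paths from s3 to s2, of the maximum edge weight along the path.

Checking several routes:
s3 - s5 - s1 - s2: max(25, 26, 4) = 26
s3 - s1 - s5 - s2: max(27, 26, 24) = 27
s3 - s5 - s2: max(25, 24) = 25
s3 - s5 - s1 - s4 - s2: max(25, 26, 14, 16) = 26
s3 - s5 - s4 - s1 - s2: max(25, 26, 14, 4) = 26
s3 - s5 - s4 - s2: max(25, 26, 16) = 26
The minimum achievable maximum is 25.

25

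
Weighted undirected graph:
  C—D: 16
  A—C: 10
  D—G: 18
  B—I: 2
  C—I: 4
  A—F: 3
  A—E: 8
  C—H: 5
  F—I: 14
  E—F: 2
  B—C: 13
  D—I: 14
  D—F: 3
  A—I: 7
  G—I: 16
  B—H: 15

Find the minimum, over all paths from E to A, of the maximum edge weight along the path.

Comparing a few candidate routes:
E → F → A: max(2, 3) = 3
E → A: max(8) = 8
E → F → D → I → A: max(2, 3, 14, 7) = 14
Best route has worst link 3.

3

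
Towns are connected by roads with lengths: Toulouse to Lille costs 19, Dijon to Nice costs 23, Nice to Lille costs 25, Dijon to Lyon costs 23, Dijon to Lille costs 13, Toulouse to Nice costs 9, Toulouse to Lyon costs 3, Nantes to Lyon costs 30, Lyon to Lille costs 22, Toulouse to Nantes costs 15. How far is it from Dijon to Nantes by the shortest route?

A few of the Dijon→Nantes routes:
Dijon - Nice - Toulouse - Nantes: 23 + 9 + 15 = 47
Dijon - Lyon - Toulouse - Nantes: 23 + 3 + 15 = 41
Dijon - Lille - Toulouse - Nantes: 13 + 19 + 15 = 47
Shortest: 41.

41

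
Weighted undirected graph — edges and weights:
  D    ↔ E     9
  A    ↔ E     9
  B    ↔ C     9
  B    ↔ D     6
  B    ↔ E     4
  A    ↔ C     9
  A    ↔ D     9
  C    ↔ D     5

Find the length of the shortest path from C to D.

5

Checking several routes:
C - D: 5
C - B - D: 9 + 6 = 15
C - A - E - D: 9 + 9 + 9 = 27
C - A - E - B - D: 9 + 9 + 4 + 6 = 28
C - A - D: 9 + 9 = 18
C - B - E - D: 9 + 4 + 9 = 22
Shortest: 5.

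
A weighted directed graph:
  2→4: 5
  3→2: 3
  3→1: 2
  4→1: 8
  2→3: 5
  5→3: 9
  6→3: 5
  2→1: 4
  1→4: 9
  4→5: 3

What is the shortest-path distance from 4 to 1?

8

Candidate routes:
4 → 1: 8
4 → 5 → 3 → 1: 3 + 9 + 2 = 14
4 → 5 → 3 → 2 → 1: 3 + 9 + 3 + 4 = 19
The minimum is 8.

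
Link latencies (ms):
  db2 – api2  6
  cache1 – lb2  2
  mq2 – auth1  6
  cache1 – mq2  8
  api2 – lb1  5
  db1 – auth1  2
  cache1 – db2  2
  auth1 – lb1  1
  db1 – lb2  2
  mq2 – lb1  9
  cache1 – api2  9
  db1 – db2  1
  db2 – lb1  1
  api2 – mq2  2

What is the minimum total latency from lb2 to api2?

Some routes from lb2 to api2:
lb2-cache1-db2-api2: 2 + 2 + 6 = 10
lb2-cache1-db2-lb1-api2: 2 + 2 + 1 + 5 = 10
lb2-db1-db2-api2: 2 + 1 + 6 = 9
lb2-db1-auth1-lb1-api2: 2 + 2 + 1 + 5 = 10
lb2-db1-db2-lb1-api2: 2 + 1 + 1 + 5 = 9
Shortest: 9 ms.

9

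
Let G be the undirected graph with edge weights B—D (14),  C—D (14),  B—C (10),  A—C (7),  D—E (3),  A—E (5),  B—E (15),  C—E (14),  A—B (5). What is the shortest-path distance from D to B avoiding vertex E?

Candidate routes:
D -> C -> A -> B: 14 + 7 + 5 = 26
D -> B: 14
D -> C -> B: 14 + 10 = 24
Shortest: 14.

14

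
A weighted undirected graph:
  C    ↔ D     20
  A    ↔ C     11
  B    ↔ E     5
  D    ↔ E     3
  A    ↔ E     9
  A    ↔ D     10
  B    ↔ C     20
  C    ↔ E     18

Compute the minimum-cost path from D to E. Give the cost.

A few of the D→E routes:
D-C-E: 20 + 18 = 38
D-E: 3
D-A-C-E: 10 + 11 + 18 = 39
D-A-E: 10 + 9 = 19
D-C-A-E: 20 + 11 + 9 = 40
The minimum is 3.

3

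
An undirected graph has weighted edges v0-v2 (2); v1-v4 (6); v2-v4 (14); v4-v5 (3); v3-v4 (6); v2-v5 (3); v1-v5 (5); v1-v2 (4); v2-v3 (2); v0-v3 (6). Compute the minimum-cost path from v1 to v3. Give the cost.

6

Comparing a few candidate routes:
v1 - v5 - v2 - v3: 5 + 3 + 2 = 10
v1 - v2 - v3: 4 + 2 = 6
v1 - v4 - v3: 6 + 6 = 12
v1 - v5 - v4 - v3: 5 + 3 + 6 = 14
v1 - v2 - v0 - v3: 4 + 2 + 6 = 12
The minimum is 6.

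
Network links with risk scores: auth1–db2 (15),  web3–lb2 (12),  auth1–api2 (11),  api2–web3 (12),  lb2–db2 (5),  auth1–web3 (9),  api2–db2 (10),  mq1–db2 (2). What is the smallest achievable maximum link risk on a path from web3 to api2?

11

Comparing a few candidate routes:
web3 → auth1 → api2: max(9, 11) = 11
web3 → lb2 → db2 → auth1 → api2: max(12, 5, 15, 11) = 15
web3 → api2: max(12) = 12
web3 → lb2 → db2 → api2: max(12, 5, 10) = 12
Best route has worst link 11.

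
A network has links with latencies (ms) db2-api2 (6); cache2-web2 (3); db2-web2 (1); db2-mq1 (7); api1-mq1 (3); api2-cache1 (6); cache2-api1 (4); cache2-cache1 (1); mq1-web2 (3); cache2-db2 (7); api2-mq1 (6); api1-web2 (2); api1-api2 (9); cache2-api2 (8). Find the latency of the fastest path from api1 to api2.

9

Checking several routes:
api1-web2-db2-api2: 2 + 1 + 6 = 9
api1-mq1-api2: 3 + 6 = 9
api1-api2: 9
Shortest: 9 ms.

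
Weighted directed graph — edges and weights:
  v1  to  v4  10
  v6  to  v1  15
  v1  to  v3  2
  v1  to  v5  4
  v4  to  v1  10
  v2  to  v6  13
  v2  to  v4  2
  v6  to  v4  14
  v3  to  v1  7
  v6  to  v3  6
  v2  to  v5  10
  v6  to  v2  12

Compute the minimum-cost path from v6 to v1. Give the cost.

13

A few of the v6→v1 routes:
v6-v4-v1: 14 + 10 = 24
v6-v3-v1: 6 + 7 = 13
v6-v1: 15
The minimum is 13.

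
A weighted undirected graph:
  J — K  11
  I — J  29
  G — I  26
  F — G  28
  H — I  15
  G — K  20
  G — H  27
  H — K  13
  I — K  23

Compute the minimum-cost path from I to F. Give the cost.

54

Checking several routes:
I→J→K→G→F: 29 + 11 + 20 + 28 = 88
I→H→G→F: 15 + 27 + 28 = 70
I→K→G→F: 23 + 20 + 28 = 71
I→G→F: 26 + 28 = 54
I→H→K→G→F: 15 + 13 + 20 + 28 = 76
Shortest: 54.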